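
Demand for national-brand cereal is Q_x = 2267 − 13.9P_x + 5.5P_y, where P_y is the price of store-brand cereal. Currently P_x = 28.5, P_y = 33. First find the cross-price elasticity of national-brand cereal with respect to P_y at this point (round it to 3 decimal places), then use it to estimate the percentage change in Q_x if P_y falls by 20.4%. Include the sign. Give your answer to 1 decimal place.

-1.8%

At P_x = 28.5, P_y = 33: Q_x = 2052.35.
∂Q_x/∂P_y = 5.5.
ε = (∂Q_x/∂P_y)(P_y/Q_x) = 5.5000 × 33/2052.35 ≈ 0.088.
%ΔQ_x ≈ ε × %ΔP_y = 0.088 × (-20.4%) = -1.8%.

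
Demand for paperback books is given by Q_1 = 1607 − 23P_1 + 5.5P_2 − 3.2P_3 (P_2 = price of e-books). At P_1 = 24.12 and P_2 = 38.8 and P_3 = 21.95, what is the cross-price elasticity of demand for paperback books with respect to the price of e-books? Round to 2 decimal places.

0.18

At P_1 = 24.12 and P_2 = 38.8 and P_3 = 21.95: Q_1 = 1195.4.
∂Q_1/∂P_2 = 5.5.
ε = (∂Q_1/∂P_2)(P_2/Q_1) = 5.5 × (38.8/1195.4) ≈ 0.18.
Since ε > 0, paperback books and e-books are substitutes.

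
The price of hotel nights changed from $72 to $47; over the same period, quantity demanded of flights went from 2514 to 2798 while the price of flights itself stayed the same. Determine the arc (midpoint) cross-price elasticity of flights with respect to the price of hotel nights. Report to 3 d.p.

-0.254

ΔQ_A = 2798 − 2514 = 284; ΔP_B = 47 − 72 = -25.
Midpoints: Q̄_A = 2656.0, P̄_B = 59.50.
ε = (ΔQ_A/Q̄_A)/(ΔP_B/P̄_B) = (284/2656.0)/(-25/59.50) ≈ -0.254.
ε < 0: flights and hotel nights are complements.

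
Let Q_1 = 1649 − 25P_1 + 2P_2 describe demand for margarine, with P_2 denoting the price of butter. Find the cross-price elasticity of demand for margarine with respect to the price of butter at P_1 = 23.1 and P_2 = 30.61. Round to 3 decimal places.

0.054

At P_1 = 23.1 and P_2 = 30.61: Q_1 = 1132.72.
∂Q_1/∂P_2 = 2.
ε = (∂Q_1/∂P_2)(P_2/Q_1) = 2 × (30.61/1132.72) ≈ 0.054.
Since ε > 0, margarine and butter are substitutes.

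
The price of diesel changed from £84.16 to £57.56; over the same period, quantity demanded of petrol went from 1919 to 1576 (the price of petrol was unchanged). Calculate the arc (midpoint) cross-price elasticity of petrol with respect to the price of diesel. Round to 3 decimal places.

ΔQ_A = 1576 − 1919 = -343; ΔP_B = 57.56 − 84.16 = -26.6.
Midpoints: Q̄_A = 1747.5, P̄_B = 70.86.
ε = (ΔQ_A/Q̄_A)/(ΔP_B/P̄_B) = (-343/1747.5)/(-26.6/70.86) ≈ 0.523.
ε > 0: petrol and diesel are substitutes.

0.523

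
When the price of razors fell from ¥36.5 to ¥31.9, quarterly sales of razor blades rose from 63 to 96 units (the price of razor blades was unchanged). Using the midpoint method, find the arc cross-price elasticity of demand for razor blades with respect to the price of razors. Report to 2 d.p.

ΔQ_A = 96 − 63 = 33; ΔP_B = 31.9 − 36.5 = -4.6.
Midpoints: Q̄_A = 79.5, P̄_B = 34.20.
ε = (ΔQ_A/Q̄_A)/(ΔP_B/P̄_B) = (33/79.5)/(-4.6/34.20) ≈ -3.09.

-3.09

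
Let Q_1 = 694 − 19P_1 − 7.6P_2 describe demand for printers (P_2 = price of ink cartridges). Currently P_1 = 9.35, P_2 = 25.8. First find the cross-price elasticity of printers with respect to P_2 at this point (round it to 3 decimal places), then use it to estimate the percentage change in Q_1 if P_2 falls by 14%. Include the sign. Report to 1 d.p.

8.6%

At P_1 = 9.35, P_2 = 25.8: Q_1 = 320.27.
∂Q_1/∂P_2 = -7.6.
ε = (∂Q_1/∂P_2)(P_2/Q_1) = -7.6000 × 25.8/320.27 ≈ -0.612.
%ΔQ_1 ≈ ε × %ΔP_2 = -0.612 × (-14%) = 8.6%.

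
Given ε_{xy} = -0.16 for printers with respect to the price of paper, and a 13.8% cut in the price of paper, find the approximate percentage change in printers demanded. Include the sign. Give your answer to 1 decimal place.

%ΔQ ≈ ε × %ΔP of paper = -0.16 × (-13.8%) = 2.2%.

2.2%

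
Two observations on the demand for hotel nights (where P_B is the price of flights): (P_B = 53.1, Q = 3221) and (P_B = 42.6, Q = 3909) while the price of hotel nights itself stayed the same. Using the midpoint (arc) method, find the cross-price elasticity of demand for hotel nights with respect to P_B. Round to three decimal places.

ΔQ_A = 3909 − 3221 = 688; ΔP_B = 42.6 − 53.1 = -10.5.
Midpoints: Q̄_A = 3565.0, P̄_B = 47.85.
ε = (ΔQ_A/Q̄_A)/(ΔP_B/P̄_B) = (688/3565.0)/(-10.5/47.85) ≈ -0.879.
ε < 0: hotel nights and flights are complements.

-0.879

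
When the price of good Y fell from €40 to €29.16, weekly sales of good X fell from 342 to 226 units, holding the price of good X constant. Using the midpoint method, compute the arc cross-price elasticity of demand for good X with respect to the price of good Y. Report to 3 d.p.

1.303

ΔQ_X = 226 − 342 = -116; ΔP_Y = 29.16 − 40 = -10.84.
Midpoints: Q̄_X = 284.0, P̄_Y = 34.58.
ε = (ΔQ_X/Q̄_X)/(ΔP_Y/P̄_Y) = (-116/284.0)/(-10.84/34.58) ≈ 1.303.
ε > 0: good X and good Y are substitutes.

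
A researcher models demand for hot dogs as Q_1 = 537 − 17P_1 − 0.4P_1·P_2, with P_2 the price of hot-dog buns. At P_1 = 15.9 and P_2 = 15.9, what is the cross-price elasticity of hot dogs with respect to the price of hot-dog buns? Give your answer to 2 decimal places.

-0.61

At P_1 = 15.9 and P_2 = 15.9: Q_1 = 165.576.
∂Q_1/∂P_2 = -0.4P_1 = -0.4(15.9) = -6.3600.
ε = (∂Q_1/∂P_2)(P_2/Q_1) = -6.3600 × (15.9/165.576) ≈ -0.61.
ε < 0: complements.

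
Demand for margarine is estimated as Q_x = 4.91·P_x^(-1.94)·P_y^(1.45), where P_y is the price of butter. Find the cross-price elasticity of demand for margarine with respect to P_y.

In a log-linear (constant-elasticity) demand function, the coefficient on the exponent of P_y is the cross-price elasticity.
ε = 1.45. Positive, so margarine and butter are substitutes.

1.45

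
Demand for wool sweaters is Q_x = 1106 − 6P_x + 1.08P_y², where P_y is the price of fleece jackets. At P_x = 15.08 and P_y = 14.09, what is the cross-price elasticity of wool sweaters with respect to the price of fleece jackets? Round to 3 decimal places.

0.349

At P_x = 15.08 and P_y = 14.09: Q_x = 1229.930.
∂Q_x/∂P_y = 2.16P_y = 2.16(14.09) = 30.4344.
ε = (∂Q_x/∂P_y)(P_y/Q_x) = 30.4344 × (14.09/1229.930) ≈ 0.349.
ε > 0: substitutes.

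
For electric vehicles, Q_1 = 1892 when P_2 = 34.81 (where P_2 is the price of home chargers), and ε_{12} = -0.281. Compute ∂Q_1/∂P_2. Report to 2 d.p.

-15.27

ε = (∂Q_1/∂P_2)·(P_2/Q_1) ⇒ ∂Q_1/∂P_2 = ε·Q_1/P_2 = -0.281 × 1892/34.81 ≈ -15.27.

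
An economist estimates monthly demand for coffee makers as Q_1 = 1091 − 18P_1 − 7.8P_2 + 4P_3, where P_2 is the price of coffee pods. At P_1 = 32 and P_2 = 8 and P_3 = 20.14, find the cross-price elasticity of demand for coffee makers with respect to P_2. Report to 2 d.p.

-0.12

At P_1 = 32 and P_2 = 8 and P_3 = 20.14: Q_1 = 533.16.
∂Q_1/∂P_2 = -7.8.
ε = (∂Q_1/∂P_2)(P_2/Q_1) = -7.8 × (8/533.16) ≈ -0.12.
Since ε < 0, coffee makers and coffee pods are complements.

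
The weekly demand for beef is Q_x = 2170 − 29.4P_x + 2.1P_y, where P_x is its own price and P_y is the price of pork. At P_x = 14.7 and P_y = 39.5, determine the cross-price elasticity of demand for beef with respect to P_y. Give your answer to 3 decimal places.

0.046

At P_x = 14.7 and P_y = 39.5: Q_x = 1820.77.
∂Q_x/∂P_y = 2.1.
ε = (∂Q_x/∂P_y)(P_y/Q_x) = 2.1 × (39.5/1820.77) ≈ 0.046.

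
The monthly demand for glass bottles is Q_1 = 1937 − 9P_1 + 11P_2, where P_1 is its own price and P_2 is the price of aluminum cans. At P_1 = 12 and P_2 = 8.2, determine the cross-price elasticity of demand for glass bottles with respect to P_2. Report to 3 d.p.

At P_1 = 12 and P_2 = 8.2: Q_1 = 1919.2.
∂Q_1/∂P_2 = 11.
ε = (∂Q_1/∂P_2)(P_2/Q_1) = 11 × (8.2/1919.2) ≈ 0.047.
Since ε > 0, glass bottles and aluminum cans are substitutes.

0.047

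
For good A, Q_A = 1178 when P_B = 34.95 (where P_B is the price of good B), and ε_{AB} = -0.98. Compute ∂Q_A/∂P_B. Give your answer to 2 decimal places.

ε = (∂Q_A/∂P_B)·(P_B/Q_A) ⇒ ∂Q_A/∂P_B = ε·Q_A/P_B = -0.98 × 1178/34.95 ≈ -33.03.

-33.03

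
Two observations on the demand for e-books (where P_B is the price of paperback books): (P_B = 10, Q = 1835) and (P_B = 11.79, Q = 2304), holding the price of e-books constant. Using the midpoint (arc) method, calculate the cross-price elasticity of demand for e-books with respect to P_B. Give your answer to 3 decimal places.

1.379

ΔQ_A = 2304 − 1835 = 469; ΔP_B = 11.79 − 10 = 1.79.
Midpoints: Q̄_A = 2069.5, P̄_B = 10.89.
ε = (ΔQ_A/Q̄_A)/(ΔP_B/P̄_B) = (469/2069.5)/(1.79/10.89) ≈ 1.379.
ε > 0: e-books and paperback books are substitutes.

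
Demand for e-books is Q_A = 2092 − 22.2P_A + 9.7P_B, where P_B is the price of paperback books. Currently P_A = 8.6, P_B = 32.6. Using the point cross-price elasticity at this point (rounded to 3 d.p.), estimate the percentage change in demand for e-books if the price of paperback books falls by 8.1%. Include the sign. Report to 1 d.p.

At P_A = 8.6, P_B = 32.6: Q_A = 2217.3.
∂Q_A/∂P_B = 9.7.
ε = (∂Q_A/∂P_B)(P_B/Q_A) = 9.7000 × 32.6/2217.3 ≈ 0.143.
%ΔQ_A ≈ ε × %ΔP_B = 0.143 × (-8.1%) = -1.2%.

-1.2%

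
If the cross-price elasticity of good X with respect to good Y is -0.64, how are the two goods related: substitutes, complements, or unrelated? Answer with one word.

complements

ε = -0.64 < 0, so a higher price of good Y lowers demand for good X: complements.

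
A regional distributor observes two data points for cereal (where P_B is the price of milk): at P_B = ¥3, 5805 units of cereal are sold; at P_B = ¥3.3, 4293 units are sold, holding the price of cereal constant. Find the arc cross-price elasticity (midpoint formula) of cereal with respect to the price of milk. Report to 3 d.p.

-3.144

ΔQ_A = 4293 − 5805 = -1512; ΔP_B = 3.3 − 3 = 0.3.
Midpoints: Q̄_A = 5049.0, P̄_B = 3.15.
ε = (ΔQ_A/Q̄_A)/(ΔP_B/P̄_B) = (-1512/5049.0)/(0.3/3.15) ≈ -3.144.
ε < 0: cereal and milk are complements.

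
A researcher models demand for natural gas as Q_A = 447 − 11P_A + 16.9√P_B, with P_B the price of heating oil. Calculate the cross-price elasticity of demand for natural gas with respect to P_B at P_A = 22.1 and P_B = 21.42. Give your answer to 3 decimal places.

0.139

At P_A = 22.1 and P_B = 21.42: Q_A = 282.116.
∂Q_A/∂P_B = 16.9/(2√P_B) = 16.9/(2√21.42) = 1.8258.
ε = (∂Q_A/∂P_B)(P_B/Q_A) = 1.8258 × (21.42/282.116) ≈ 0.139.
ε > 0: substitutes.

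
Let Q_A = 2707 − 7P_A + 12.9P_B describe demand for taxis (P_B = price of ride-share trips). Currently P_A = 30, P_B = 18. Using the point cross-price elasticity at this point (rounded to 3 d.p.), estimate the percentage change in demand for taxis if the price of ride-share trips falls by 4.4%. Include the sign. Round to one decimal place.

At P_A = 30, P_B = 18: Q_A = 2729.2.
∂Q_A/∂P_B = 12.9.
ε = (∂Q_A/∂P_B)(P_B/Q_A) = 12.9000 × 18/2729.2 ≈ 0.085.
%ΔQ_A ≈ ε × %ΔP_B = 0.085 × (-4.4%) = -0.4%.

-0.4%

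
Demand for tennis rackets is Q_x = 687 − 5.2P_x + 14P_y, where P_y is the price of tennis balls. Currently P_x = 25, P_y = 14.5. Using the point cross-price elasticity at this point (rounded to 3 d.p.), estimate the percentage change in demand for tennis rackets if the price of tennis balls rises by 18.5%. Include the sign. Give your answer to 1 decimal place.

At P_x = 25, P_y = 14.5: Q_x = 760.
∂Q_x/∂P_y = 14.
ε = (∂Q_x/∂P_y)(P_y/Q_x) = 14.0000 × 14.5/760 ≈ 0.267.
%ΔQ_x ≈ ε × %ΔP_y = 0.267 × (18.5%) = 4.9%.

4.9%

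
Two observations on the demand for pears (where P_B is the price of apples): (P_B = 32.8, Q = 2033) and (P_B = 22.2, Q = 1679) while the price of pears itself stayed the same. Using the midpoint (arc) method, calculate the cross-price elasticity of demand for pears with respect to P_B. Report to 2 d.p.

0.49

ΔQ_A = 1679 − 2033 = -354; ΔP_B = 22.2 − 32.8 = -10.6.
Midpoints: Q̄_A = 1856.0, P̄_B = 27.50.
ε = (ΔQ_A/Q̄_A)/(ΔP_B/P̄_B) = (-354/1856.0)/(-10.6/27.50) ≈ 0.49.
ε > 0: pears and apples are substitutes.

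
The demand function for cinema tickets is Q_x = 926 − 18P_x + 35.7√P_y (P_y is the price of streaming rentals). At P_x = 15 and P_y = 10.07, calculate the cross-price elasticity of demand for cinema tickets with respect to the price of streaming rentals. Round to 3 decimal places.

At P_x = 15 and P_y = 10.07: Q_x = 769.288.
∂Q_x/∂P_y = 35.7/(2√P_y) = 35.7/(2√10.07) = 5.6250.
ε = (∂Q_x/∂P_y)(P_y/Q_x) = 5.6250 × (10.07/769.288) ≈ 0.074.
ε > 0: substitutes.

0.074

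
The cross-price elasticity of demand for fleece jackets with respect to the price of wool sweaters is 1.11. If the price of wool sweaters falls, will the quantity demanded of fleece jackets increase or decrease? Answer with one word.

ε > 0 and the price of wool sweaters falls, so the quantity of fleece jackets moves in the same direction: it decreases.

decrease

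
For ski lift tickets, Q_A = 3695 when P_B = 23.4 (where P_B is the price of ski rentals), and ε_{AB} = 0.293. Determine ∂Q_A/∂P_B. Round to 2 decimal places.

46.27

ε = (∂Q_A/∂P_B)·(P_B/Q_A) ⇒ ∂Q_A/∂P_B = ε·Q_A/P_B = 0.293 × 3695/23.4 ≈ 46.27.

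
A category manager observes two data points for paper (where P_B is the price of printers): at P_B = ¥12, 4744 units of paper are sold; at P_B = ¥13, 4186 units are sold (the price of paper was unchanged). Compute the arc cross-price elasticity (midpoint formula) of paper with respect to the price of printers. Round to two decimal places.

ΔQ_A = 4186 − 4744 = -558; ΔP_B = 13 − 12 = 1.
Midpoints: Q̄_A = 4465.0, P̄_B = 12.50.
ε = (ΔQ_A/Q̄_A)/(ΔP_B/P̄_B) = (-558/4465.0)/(1/12.50) ≈ -1.56.

-1.56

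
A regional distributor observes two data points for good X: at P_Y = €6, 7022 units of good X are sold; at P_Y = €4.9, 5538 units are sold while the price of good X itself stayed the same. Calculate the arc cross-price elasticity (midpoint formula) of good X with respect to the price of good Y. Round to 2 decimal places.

1.17

ΔQ_X = 5538 − 7022 = -1484; ΔP_Y = 4.9 − 6 = -1.1.
Midpoints: Q̄_X = 6280.0, P̄_Y = 5.45.
ε = (ΔQ_X/Q̄_X)/(ΔP_Y/P̄_Y) = (-1484/6280.0)/(-1.1/5.45) ≈ 1.17.
ε > 0: good X and good Y are substitutes.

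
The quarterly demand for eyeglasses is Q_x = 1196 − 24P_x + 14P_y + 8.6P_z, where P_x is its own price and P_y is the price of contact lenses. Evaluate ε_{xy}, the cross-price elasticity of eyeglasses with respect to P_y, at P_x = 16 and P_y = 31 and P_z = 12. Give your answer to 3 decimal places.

At P_x = 16 and P_y = 31 and P_z = 12: Q_x = 1349.2.
∂Q_x/∂P_y = 14.
ε = (∂Q_x/∂P_y)(P_y/Q_x) = 14 × (31/1349.2) ≈ 0.322.

0.322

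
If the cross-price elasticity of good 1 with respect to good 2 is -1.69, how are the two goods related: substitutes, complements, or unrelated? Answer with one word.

complements

ε = -1.69 < 0, so a higher price of good 2 lowers demand for good 1: complements.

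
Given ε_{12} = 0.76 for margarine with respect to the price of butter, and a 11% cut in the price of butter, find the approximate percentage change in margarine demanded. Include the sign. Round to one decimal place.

%ΔQ ≈ ε × %ΔP of butter = 0.76 × (-11%) = -8.4%.

-8.4%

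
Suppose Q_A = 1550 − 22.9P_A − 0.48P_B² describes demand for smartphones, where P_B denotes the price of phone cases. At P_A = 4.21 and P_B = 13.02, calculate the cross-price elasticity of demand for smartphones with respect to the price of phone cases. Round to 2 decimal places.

-0.12

At P_A = 4.21 and P_B = 13.02: Q_A = 1372.221.
∂Q_A/∂P_B = -0.96P_B = -0.96(13.02) = -12.4992.
ε = (∂Q_A/∂P_B)(P_B/Q_A) = -12.4992 × (13.02/1372.221) ≈ -0.12.
ε < 0: complements.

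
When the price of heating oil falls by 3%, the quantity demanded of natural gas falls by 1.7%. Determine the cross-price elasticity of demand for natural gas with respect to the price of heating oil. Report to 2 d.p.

ε = (%ΔQ of natural gas) / (%ΔP of heating oil) = (-1.7%) / (-3%) ≈ 0.57.
Positive cross-price elasticity: substitutes.

0.57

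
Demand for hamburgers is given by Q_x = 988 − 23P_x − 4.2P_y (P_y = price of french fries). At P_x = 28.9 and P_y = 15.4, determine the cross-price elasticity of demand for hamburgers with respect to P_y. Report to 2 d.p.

-0.25

At P_x = 28.9 and P_y = 15.4: Q_x = 258.62.
∂Q_x/∂P_y = -4.2.
ε = (∂Q_x/∂P_y)(P_y/Q_x) = -4.2 × (15.4/258.62) ≈ -0.25.
Since ε < 0, hamburgers and french fries are complements.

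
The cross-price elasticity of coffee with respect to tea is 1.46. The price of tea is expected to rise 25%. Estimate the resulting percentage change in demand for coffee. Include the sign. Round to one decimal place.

36.5%

%ΔQ ≈ ε × %ΔP of tea = 1.46 × (25%) = 36.5%.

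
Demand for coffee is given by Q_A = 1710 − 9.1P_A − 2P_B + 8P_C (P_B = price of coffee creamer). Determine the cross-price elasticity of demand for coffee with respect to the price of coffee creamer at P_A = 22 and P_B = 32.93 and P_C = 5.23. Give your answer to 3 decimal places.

At P_A = 22 and P_B = 32.93 and P_C = 5.23: Q_A = 1485.78.
∂Q_A/∂P_B = -2.
ε = (∂Q_A/∂P_B)(P_B/Q_A) = -2 × (32.93/1485.78) ≈ -0.044.
Since ε < 0, coffee and coffee creamer are complements.

-0.044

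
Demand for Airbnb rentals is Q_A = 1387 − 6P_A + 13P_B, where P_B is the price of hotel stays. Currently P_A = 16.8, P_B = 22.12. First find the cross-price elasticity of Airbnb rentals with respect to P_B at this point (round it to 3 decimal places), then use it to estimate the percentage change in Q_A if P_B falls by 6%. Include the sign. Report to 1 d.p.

At P_A = 16.8, P_B = 22.12: Q_A = 1573.76.
∂Q_A/∂P_B = 13.
ε = (∂Q_A/∂P_B)(P_B/Q_A) = 13.0000 × 22.12/1573.76 ≈ 0.183.
%ΔQ_A ≈ ε × %ΔP_B = 0.183 × (-6%) = -1.1%.

-1.1%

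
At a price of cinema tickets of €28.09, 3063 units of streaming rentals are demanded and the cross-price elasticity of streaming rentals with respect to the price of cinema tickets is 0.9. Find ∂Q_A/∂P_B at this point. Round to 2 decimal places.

98.14

ε = (∂Q_A/∂P_B)·(P_B/Q_A) ⇒ ∂Q_A/∂P_B = ε·Q_A/P_B = 0.9 × 3063/28.09 ≈ 98.14.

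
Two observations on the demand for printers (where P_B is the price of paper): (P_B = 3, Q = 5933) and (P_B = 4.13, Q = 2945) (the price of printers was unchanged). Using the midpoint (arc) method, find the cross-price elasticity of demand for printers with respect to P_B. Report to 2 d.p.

ΔQ_A = 2945 − 5933 = -2988; ΔP_B = 4.13 − 3 = 1.13.
Midpoints: Q̄_A = 4439.0, P̄_B = 3.56.
ε = (ΔQ_A/Q̄_A)/(ΔP_B/P̄_B) = (-2988/4439.0)/(1.13/3.56) ≈ -2.12.
ε < 0: printers and paper are complements.

-2.12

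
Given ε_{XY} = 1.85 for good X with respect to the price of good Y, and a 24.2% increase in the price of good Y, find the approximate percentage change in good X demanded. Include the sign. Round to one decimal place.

44.8%

%ΔQ ≈ ε × %ΔP of good Y = 1.85 × (24.2%) = 44.8%.
Demand for good X rises by about 44.8%.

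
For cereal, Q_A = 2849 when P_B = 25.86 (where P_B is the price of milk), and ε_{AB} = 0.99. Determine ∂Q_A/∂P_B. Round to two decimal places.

ε = (∂Q_A/∂P_B)·(P_B/Q_A) ⇒ ∂Q_A/∂P_B = ε·Q_A/P_B = 0.99 × 2849/25.86 ≈ 109.07.

109.07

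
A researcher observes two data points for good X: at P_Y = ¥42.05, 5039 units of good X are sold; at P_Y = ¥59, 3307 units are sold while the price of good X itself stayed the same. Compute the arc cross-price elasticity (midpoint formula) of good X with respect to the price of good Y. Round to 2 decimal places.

ΔQ_X = 3307 − 5039 = -1732; ΔP_Y = 59 − 42.05 = 16.95.
Midpoints: Q̄_X = 4173.0, P̄_Y = 50.52.
ε = (ΔQ_X/Q̄_X)/(ΔP_Y/P̄_Y) = (-1732/4173.0)/(16.95/50.52) ≈ -1.24.

-1.24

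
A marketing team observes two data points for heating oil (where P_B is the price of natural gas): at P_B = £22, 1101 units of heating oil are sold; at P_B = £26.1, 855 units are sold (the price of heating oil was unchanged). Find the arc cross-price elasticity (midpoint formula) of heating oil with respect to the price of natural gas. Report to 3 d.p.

-1.475

ΔQ_A = 855 − 1101 = -246; ΔP_B = 26.1 − 22 = 4.1.
Midpoints: Q̄_A = 978.0, P̄_B = 24.05.
ε = (ΔQ_A/Q̄_A)/(ΔP_B/P̄_B) = (-246/978.0)/(4.1/24.05) ≈ -1.475.
ε < 0: heating oil and natural gas are complements.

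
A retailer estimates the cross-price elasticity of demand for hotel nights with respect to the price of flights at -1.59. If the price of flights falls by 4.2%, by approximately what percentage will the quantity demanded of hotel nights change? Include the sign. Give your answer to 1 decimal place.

6.7%

%ΔQ ≈ ε × %ΔP of flights = -1.59 × (-4.2%) = 6.7%.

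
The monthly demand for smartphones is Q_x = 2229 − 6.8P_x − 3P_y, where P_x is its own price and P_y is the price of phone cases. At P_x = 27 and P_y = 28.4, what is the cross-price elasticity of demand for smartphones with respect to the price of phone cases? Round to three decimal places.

At P_x = 27 and P_y = 28.4: Q_x = 1960.2.
∂Q_x/∂P_y = -3.
ε = (∂Q_x/∂P_y)(P_y/Q_x) = -3 × (28.4/1960.2) ≈ -0.043.
Since ε < 0, smartphones and phone cases are complements.

-0.043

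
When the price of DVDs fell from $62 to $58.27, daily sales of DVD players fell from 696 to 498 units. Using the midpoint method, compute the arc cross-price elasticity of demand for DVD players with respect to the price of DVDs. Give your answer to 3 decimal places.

5.347

ΔQ_A = 498 − 696 = -198; ΔP_B = 58.27 − 62 = -3.73.
Midpoints: Q̄_A = 597.0, P̄_B = 60.14.
ε = (ΔQ_A/Q̄_A)/(ΔP_B/P̄_B) = (-198/597.0)/(-3.73/60.14) ≈ 5.347.
ε > 0: DVD players and DVDs are substitutes.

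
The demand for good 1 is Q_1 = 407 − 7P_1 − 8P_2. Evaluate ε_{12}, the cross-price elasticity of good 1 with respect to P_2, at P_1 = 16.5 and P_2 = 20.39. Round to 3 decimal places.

At P_1 = 16.5 and P_2 = 20.39: Q_1 = 128.38.
∂Q_1/∂P_2 = -8.
ε = (∂Q_1/∂P_2)(P_2/Q_1) = -8 × (20.39/128.38) ≈ -1.271.
Since ε < 0, good 1 and good 2 are complements.

-1.271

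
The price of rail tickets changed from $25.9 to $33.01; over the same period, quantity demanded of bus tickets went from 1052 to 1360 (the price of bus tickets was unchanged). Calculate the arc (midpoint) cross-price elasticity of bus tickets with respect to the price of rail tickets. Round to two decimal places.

1.06

ΔQ_A = 1360 − 1052 = 308; ΔP_B = 33.01 − 25.9 = 7.11.
Midpoints: Q̄_A = 1206.0, P̄_B = 29.45.
ε = (ΔQ_A/Q̄_A)/(ΔP_B/P̄_B) = (308/1206.0)/(7.11/29.45) ≈ 1.06.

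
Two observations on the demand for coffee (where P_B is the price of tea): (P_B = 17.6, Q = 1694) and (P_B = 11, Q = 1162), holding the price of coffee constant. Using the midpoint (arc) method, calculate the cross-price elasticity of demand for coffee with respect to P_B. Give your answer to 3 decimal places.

0.807

ΔQ_A = 1162 − 1694 = -532; ΔP_B = 11 − 17.6 = -6.6.
Midpoints: Q̄_A = 1428.0, P̄_B = 14.30.
ε = (ΔQ_A/Q̄_A)/(ΔP_B/P̄_B) = (-532/1428.0)/(-6.6/14.30) ≈ 0.807.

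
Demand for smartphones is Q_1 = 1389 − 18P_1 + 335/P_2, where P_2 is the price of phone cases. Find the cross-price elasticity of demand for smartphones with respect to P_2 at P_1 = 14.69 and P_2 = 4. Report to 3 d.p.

-0.069

At P_1 = 14.69 and P_2 = 4: Q_1 = 1208.33.
∂Q_1/∂P_2 = −335/P_2² = -20.9375.
ε = (∂Q_1/∂P_2)(P_2/Q_1) = -20.9375 × (4/1208.33) ≈ -0.069.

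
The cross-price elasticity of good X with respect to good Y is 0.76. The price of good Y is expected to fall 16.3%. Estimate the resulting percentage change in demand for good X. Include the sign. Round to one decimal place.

-12.4%

%ΔQ ≈ ε × %ΔP of good Y = 0.76 × (-16.3%) = -12.4%.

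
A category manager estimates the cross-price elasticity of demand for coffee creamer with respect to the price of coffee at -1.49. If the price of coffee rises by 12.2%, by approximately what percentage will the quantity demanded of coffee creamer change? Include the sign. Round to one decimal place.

-18.2%

%ΔQ ≈ ε × %ΔP of coffee = -1.49 × (12.2%) = -18.2%.
Demand for coffee creamer falls by about 18.2%.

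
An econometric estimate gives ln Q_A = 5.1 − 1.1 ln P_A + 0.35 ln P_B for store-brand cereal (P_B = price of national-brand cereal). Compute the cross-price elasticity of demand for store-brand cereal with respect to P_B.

0.35

In a log-linear (constant-elasticity) demand function, the coefficient on ln P_B is the cross-price elasticity.
ε = 0.35. Positive, so store-brand cereal and national-brand cereal are substitutes.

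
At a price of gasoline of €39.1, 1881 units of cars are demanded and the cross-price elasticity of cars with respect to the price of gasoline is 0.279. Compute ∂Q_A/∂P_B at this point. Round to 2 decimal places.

13.42

ε = (∂Q_A/∂P_B)·(P_B/Q_A) ⇒ ∂Q_A/∂P_B = ε·Q_A/P_B = 0.279 × 1881/39.1 ≈ 13.42.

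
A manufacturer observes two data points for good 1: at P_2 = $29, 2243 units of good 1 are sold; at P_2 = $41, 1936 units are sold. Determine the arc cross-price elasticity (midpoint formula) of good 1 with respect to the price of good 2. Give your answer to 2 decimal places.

-0.43

ΔQ_1 = 1936 − 2243 = -307; ΔP_2 = 41 − 29 = 12.
Midpoints: Q̄_1 = 2089.5, P̄_2 = 35.00.
ε = (ΔQ_1/Q̄_1)/(ΔP_2/P̄_2) = (-307/2089.5)/(12/35.00) ≈ -0.43.
ε < 0: good 1 and good 2 are complements.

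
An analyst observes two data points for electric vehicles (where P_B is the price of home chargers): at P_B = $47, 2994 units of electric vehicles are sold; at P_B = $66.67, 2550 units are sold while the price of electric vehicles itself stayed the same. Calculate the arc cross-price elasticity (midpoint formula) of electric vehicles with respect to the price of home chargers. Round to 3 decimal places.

-0.463

ΔQ_A = 2550 − 2994 = -444; ΔP_B = 66.67 − 47 = 19.67.
Midpoints: Q̄_A = 2772.0, P̄_B = 56.84.
ε = (ΔQ_A/Q̄_A)/(ΔP_B/P̄_B) = (-444/2772.0)/(19.67/56.84) ≈ -0.463.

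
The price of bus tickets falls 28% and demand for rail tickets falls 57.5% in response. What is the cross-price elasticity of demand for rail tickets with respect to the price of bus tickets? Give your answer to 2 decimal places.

2.05

ε = (%ΔQ of rail tickets) / (%ΔP of bus tickets) = (-57.5%) / (-28%) ≈ 2.05.
Positive cross-price elasticity: substitutes.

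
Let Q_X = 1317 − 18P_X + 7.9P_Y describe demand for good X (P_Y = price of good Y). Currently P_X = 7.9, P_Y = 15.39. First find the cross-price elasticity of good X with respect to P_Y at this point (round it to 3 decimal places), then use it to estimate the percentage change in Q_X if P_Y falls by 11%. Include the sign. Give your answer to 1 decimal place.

At P_X = 7.9, P_Y = 15.39: Q_X = 1296.381.
∂Q_X/∂P_Y = 7.9.
ε = (∂Q_X/∂P_Y)(P_Y/Q_X) = 7.9000 × 15.39/1296.381 ≈ 0.094.
%ΔQ_X ≈ ε × %ΔP_Y = 0.094 × (-11%) = -1.0%.

-1.0%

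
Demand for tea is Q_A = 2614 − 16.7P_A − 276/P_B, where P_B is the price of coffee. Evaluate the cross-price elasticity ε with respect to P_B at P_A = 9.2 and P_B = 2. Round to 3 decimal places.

0.059

At P_A = 9.2 and P_B = 2: Q_A = 2322.36.
∂Q_A/∂P_B = 276/P_B² = 69.0000.
ε = (∂Q_A/∂P_B)(P_B/Q_A) = 69.0000 × (2/2322.36) ≈ 0.059.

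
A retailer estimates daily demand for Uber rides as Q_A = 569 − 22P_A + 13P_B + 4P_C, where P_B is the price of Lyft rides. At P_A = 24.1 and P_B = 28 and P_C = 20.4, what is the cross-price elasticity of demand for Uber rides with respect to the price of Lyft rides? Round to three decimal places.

At P_A = 24.1 and P_B = 28 and P_C = 20.4: Q_A = 484.4.
∂Q_A/∂P_B = 13.
ε = (∂Q_A/∂P_B)(P_B/Q_A) = 13 × (28/484.4) ≈ 0.751.

0.751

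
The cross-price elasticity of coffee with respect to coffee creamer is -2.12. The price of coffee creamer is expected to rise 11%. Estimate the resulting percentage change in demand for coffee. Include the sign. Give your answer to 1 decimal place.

-23.3%

%ΔQ ≈ ε × %ΔP of coffee creamer = -2.12 × (11%) = -23.3%.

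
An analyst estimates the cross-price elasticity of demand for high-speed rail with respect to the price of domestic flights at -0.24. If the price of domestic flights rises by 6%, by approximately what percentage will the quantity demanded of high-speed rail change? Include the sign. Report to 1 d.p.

%ΔQ ≈ ε × %ΔP of domestic flights = -0.24 × (6%) = -1.4%.

-1.4%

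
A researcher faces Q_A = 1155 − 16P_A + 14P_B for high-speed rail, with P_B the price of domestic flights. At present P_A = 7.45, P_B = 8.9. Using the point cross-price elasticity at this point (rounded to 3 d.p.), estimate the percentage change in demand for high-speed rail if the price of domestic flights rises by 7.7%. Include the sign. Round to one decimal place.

At P_A = 7.45, P_B = 8.9: Q_A = 1160.4.
∂Q_A/∂P_B = 14.
ε = (∂Q_A/∂P_B)(P_B/Q_A) = 14.0000 × 8.9/1160.4 ≈ 0.107.
%ΔQ_A ≈ ε × %ΔP_B = 0.107 × (7.7%) = 0.8%.

0.8%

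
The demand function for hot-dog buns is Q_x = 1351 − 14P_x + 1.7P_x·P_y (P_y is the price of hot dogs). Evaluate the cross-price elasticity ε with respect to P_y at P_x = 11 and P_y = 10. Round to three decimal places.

At P_x = 11 and P_y = 10: Q_x = 1384.
∂Q_x/∂P_y = 1.7P_x = 1.7(11) = 18.7000.
ε = (∂Q_x/∂P_y)(P_y/Q_x) = 18.7000 × (10/1384) ≈ 0.135.

0.135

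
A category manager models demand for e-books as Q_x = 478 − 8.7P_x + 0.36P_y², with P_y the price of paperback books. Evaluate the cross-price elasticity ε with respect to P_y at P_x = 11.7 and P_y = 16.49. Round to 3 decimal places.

At P_x = 11.7 and P_y = 16.49: Q_x = 474.101.
∂Q_x/∂P_y = 0.72P_y = 0.72(16.49) = 11.8728.
ε = (∂Q_x/∂P_y)(P_y/Q_x) = 11.8728 × (16.49/474.101) ≈ 0.413.

0.413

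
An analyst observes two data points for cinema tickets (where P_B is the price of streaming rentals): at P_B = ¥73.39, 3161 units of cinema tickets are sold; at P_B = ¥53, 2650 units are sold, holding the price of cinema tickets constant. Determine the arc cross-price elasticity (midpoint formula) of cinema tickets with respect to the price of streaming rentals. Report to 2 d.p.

ΔQ_A = 2650 − 3161 = -511; ΔP_B = 53 − 73.39 = -20.39.
Midpoints: Q̄_A = 2905.5, P̄_B = 63.20.
ε = (ΔQ_A/Q̄_A)/(ΔP_B/P̄_B) = (-511/2905.5)/(-20.39/63.20) ≈ 0.55.
ε > 0: cinema tickets and streaming rentals are substitutes.

0.55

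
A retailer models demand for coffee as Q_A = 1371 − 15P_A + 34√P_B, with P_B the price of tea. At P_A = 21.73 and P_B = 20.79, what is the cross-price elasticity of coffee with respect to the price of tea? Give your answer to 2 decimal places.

0.06

At P_A = 21.73 and P_B = 20.79: Q_A = 1200.077.
∂Q_A/∂P_B = 34/(2√P_B) = 34/(2√20.79) = 3.7284.
ε = (∂Q_A/∂P_B)(P_B/Q_A) = 3.7284 × (20.79/1200.077) ≈ 0.06.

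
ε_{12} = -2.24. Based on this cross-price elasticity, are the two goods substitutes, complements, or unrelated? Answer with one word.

complements

ε = -2.24 < 0, so a higher price of good 2 lowers demand for good 1: complements.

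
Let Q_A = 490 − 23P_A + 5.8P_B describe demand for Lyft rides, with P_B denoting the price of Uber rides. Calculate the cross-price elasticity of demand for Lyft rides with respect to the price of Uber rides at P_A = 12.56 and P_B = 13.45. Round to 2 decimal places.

At P_A = 12.56 and P_B = 13.45: Q_A = 279.13.
∂Q_A/∂P_B = 5.8.
ε = (∂Q_A/∂P_B)(P_B/Q_A) = 5.8 × (13.45/279.13) ≈ 0.28.

0.28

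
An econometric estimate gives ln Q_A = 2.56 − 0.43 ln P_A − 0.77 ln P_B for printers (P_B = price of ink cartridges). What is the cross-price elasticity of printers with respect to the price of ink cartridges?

-0.77

In a log-linear (constant-elasticity) demand function, the coefficient on ln P_B is the cross-price elasticity.
ε = -0.77. Negative, so printers and ink cartridges are complements.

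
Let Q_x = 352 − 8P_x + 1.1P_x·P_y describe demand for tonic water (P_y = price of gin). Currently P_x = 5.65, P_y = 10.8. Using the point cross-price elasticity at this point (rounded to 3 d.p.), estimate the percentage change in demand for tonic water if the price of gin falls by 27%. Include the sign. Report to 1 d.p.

-4.9%

At P_x = 5.65, P_y = 10.8: Q_x = 373.922.
∂Q_x/∂P_y = 1.1P_x = 6.2150.
ε = (∂Q_x/∂P_y)(P_y/Q_x) = 6.2150 × 10.8/373.922 ≈ 0.180.
%ΔQ_x ≈ ε × %ΔP_y = 0.180 × (-27%) = -4.9%.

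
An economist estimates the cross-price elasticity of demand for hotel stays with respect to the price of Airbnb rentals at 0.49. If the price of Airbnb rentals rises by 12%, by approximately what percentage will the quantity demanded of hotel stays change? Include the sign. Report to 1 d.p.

5.9%

%ΔQ ≈ ε × %ΔP of Airbnb rentals = 0.49 × (12%) = 5.9%.
Demand for hotel stays rises by about 5.9%.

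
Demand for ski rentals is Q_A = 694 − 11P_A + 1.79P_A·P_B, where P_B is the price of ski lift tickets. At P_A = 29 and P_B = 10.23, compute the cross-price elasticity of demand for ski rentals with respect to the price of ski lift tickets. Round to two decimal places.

At P_A = 29 and P_B = 10.23: Q_A = 906.039.
∂Q_A/∂P_B = 1.79P_A = 1.79(29) = 51.9100.
ε = (∂Q_A/∂P_B)(P_B/Q_A) = 51.9100 × (10.23/906.039) ≈ 0.59.
ε > 0: substitutes.

0.59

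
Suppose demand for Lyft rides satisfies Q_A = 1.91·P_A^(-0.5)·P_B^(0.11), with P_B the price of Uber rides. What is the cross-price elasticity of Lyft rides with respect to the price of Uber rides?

0.11

In a log-linear (constant-elasticity) demand function, the coefficient on the exponent of P_B is the cross-price elasticity.
ε = 0.11. Positive, so Lyft rides and Uber rides are substitutes.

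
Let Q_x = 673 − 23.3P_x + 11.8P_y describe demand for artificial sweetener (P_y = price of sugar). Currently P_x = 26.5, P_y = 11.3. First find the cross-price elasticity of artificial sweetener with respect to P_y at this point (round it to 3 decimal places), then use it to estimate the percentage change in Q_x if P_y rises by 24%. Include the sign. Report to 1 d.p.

At P_x = 26.5, P_y = 11.3: Q_x = 188.89.
∂Q_x/∂P_y = 11.8.
ε = (∂Q_x/∂P_y)(P_y/Q_x) = 11.8000 × 11.3/188.89 ≈ 0.706.
%ΔQ_x ≈ ε × %ΔP_y = 0.706 × (24%) = 16.9%.

16.9%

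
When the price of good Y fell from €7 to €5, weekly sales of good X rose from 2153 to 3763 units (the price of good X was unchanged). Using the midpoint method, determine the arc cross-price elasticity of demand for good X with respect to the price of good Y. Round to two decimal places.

ΔQ_X = 3763 − 2153 = 1610; ΔP_Y = 5 − 7 = -2.
Midpoints: Q̄_X = 2958.0, P̄_Y = 6.00.
ε = (ΔQ_X/Q̄_X)/(ΔP_Y/P̄_Y) = (1610/2958.0)/(-2/6.00) ≈ -1.63.
ε < 0: good X and good Y are complements.

-1.63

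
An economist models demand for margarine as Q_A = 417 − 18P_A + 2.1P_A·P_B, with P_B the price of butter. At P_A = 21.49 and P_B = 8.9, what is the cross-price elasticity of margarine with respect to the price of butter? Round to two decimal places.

At P_A = 21.49 and P_B = 8.9: Q_A = 431.828.
∂Q_A/∂P_B = 2.1P_A = 2.1(21.49) = 45.1290.
ε = (∂Q_A/∂P_B)(P_B/Q_A) = 45.1290 × (8.9/431.828) ≈ 0.93.

0.93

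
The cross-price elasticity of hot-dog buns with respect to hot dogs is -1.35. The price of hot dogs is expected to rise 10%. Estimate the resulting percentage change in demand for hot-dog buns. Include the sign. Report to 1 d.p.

%ΔQ ≈ ε × %ΔP of hot dogs = -1.35 × (10%) = -13.5%.

-13.5%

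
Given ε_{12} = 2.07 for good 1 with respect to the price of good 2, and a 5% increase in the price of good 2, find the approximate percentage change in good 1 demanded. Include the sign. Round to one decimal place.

%ΔQ ≈ ε × %ΔP of good 2 = 2.07 × (5%) = 10.4%.
Demand for good 1 rises by about 10.4%.

10.4%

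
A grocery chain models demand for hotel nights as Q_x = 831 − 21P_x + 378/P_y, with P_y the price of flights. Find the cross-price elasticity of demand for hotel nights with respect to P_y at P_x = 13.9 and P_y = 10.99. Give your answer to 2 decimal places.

At P_x = 13.9 and P_y = 10.99: Q_x = 573.495.
∂Q_x/∂P_y = −378/P_y² = -3.1297.
ε = (∂Q_x/∂P_y)(P_y/Q_x) = -3.1297 × (10.99/573.495) ≈ -0.06.
ε < 0: complements.

-0.06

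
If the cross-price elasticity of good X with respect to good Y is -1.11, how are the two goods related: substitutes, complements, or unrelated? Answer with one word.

ε = -1.11 < 0, so a higher price of good Y lowers demand for good X: complements.

complements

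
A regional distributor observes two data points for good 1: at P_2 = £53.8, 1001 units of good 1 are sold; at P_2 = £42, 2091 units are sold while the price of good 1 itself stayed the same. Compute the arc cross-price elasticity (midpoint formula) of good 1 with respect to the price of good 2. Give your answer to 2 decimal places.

ΔQ_1 = 2091 − 1001 = 1090; ΔP_2 = 42 − 53.8 = -11.8.
Midpoints: Q̄_1 = 1546.0, P̄_2 = 47.90.
ε = (ΔQ_1/Q̄_1)/(ΔP_2/P̄_2) = (1090/1546.0)/(-11.8/47.90) ≈ -2.86.
ε < 0: good 1 and good 2 are complements.

-2.86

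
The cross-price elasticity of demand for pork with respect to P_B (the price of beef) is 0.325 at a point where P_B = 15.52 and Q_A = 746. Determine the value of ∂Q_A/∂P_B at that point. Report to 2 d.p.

ε = (∂Q_A/∂P_B)·(P_B/Q_A) ⇒ ∂Q_A/∂P_B = ε·Q_A/P_B = 0.325 × 746/15.52 ≈ 15.62.

15.62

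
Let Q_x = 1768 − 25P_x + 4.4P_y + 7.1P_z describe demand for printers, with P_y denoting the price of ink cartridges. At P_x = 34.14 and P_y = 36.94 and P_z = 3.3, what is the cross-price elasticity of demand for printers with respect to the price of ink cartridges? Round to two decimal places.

0.15

At P_x = 34.14 and P_y = 36.94 and P_z = 3.3: Q_x = 1100.466.
∂Q_x/∂P_y = 4.4.
ε = (∂Q_x/∂P_y)(P_y/Q_x) = 4.4 × (36.94/1100.466) ≈ 0.15.
Since ε > 0, printers and ink cartridges are substitutes.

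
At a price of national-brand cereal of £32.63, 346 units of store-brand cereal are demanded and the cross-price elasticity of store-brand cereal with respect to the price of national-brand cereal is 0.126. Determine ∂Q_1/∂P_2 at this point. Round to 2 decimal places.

ε = (∂Q_1/∂P_2)·(P_2/Q_1) ⇒ ∂Q_1/∂P_2 = ε·Q_1/P_2 = 0.126 × 346/32.63 ≈ 1.34.

1.34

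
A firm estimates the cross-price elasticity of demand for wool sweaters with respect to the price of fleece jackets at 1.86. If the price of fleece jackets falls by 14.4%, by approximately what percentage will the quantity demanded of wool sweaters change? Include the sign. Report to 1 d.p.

%ΔQ ≈ ε × %ΔP of fleece jackets = 1.86 × (-14.4%) = -26.8%.

-26.8%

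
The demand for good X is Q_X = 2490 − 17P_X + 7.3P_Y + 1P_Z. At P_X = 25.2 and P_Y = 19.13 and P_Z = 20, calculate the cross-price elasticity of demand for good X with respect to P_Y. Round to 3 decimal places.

0.063

At P_X = 25.2 and P_Y = 19.13 and P_Z = 20: Q_X = 2221.249.
∂Q_X/∂P_Y = 7.3.
ε = (∂Q_X/∂P_Y)(P_Y/Q_X) = 7.3 × (19.13/2221.249) ≈ 0.063.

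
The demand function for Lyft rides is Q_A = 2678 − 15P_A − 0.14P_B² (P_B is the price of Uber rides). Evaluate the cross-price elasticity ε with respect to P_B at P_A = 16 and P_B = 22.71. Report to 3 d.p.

At P_A = 16 and P_B = 22.71: Q_A = 2365.796.
∂Q_A/∂P_B = -0.28P_B = -0.28(22.71) = -6.3588.
ε = (∂Q_A/∂P_B)(P_B/Q_A) = -6.3588 × (22.71/2365.796) ≈ -0.061.

-0.061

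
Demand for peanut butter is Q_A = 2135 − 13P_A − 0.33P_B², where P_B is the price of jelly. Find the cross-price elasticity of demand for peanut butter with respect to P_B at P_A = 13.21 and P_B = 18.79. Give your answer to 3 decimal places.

-0.126

At P_A = 13.21 and P_B = 18.79: Q_A = 1846.759.
∂Q_A/∂P_B = -0.66P_B = -0.66(18.79) = -12.4014.
ε = (∂Q_A/∂P_B)(P_B/Q_A) = -12.4014 × (18.79/1846.759) ≈ -0.126.
ε < 0: complements.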